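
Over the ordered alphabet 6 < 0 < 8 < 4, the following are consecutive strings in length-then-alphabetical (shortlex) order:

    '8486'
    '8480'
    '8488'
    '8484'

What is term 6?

Continuing the enumeration 2 steps past 8484: 8484 → 8446 → (answer).

8440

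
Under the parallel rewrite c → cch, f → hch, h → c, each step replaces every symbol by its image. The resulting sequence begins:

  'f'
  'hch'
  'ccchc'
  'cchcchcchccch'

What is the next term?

Rewriting the 13 symbols of cchcchcchccch one by one yields cch cch c cch cch c cch cch c cch cch cch c; concatenated:

cchcchccchcchccchcchccchcchcchc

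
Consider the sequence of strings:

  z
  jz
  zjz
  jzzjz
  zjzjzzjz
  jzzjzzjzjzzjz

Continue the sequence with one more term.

zjzjzzjzjzzjzzjzjzzjz

Each term (from the third on) is the two preceding terms concatenated in order: term 3 = z·jz = zjz.
Continuing: zjzjzzjz · jzzjzzjzjzzjz gives term 7.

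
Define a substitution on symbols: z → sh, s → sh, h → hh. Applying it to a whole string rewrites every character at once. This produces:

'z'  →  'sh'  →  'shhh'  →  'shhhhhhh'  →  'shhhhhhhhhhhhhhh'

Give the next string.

shhhhhhhhhhhhhhhhhhhhhhhhhhhhhhh

Replace each of the 16 characters of shhhhhhhhhhhhhhh in place — sh hh hh hh hh hh hh hh hh hh hh hh hh hh hh hh — and concatenate.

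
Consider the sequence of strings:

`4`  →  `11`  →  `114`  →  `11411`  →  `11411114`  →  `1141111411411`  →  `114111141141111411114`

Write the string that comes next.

Each term (from the third on) is the previous term followed by the one before it: term 3 = 11·4 = 114.
Continuing: 114111141141111411114 · 1141111411411 gives term 8.

1141111411411114111141141111411411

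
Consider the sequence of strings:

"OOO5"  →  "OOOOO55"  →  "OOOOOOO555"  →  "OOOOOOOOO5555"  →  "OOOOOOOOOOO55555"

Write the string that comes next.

OOOOOOOOOOOOO555555

Each string has the form O^{2n+1} 5^{n} (n = 1, 2, …).
Setting n = 6 gives 13, 6 characters in each block.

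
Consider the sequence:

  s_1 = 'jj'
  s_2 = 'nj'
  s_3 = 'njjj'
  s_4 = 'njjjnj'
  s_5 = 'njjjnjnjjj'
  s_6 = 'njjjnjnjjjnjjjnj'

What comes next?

njjjnjnjjjnjjjnjnjjjnjnjjj

From term 3 onward, concatenate the last term with the second-to-last: nj·jj = njjj, njjj·nj = njjjnj, …
Continuing: njjjnjnjjjnjjjnj · njjjnjnjjj gives term 7.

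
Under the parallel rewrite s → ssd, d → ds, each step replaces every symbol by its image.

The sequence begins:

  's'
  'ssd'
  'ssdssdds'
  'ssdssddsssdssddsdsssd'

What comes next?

Applying the rule to each of the 21 symbols of ssdssddsssdssddsdsssd gives the pieces ssd ssd ds ssd ssd ds ds ssd ssd ssd ds ssd ssd ds ds ssd ds ssd ssd ssd ds, which concatenate to the answer.

ssdssddsssdssddsdsssdssdssddsssdssddsdsssddsssdssdssdds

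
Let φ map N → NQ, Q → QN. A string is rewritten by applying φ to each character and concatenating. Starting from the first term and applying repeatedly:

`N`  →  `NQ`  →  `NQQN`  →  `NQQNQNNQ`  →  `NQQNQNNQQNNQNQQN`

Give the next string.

Applying the rule to each of the 16 symbols of NQQNQNNQQNNQNQQN gives the pieces NQ QN QN NQ QN NQ NQ QN QN NQ NQ QN NQ QN QN NQ, which concatenate to the answer.

NQQNQNNQQNNQNQQNQNNQNQQNNQQNQNNQ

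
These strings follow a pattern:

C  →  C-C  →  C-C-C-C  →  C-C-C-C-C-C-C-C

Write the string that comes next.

C-C-C-C-C-C-C-C-C-C-C-C-C-C-C-C

s(k+1) = s(k)·-·s(k) — each term doubles the last with '-' between the halves.
One more doubling of C-C-C-C-C-C-C-C gives the answer.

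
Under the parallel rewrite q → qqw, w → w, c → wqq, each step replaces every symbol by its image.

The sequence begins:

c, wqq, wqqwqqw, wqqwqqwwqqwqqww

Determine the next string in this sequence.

φ(wqqwqqwwqqwqqww) expands symbol-by-symbol to w qqw qqw w qqw qqw w w qqw qqw w qqw qqw w w; joining the 15 pieces gives the next term.

wqqwqqwwqqwqqwwwqqwqqwwqqwqqwww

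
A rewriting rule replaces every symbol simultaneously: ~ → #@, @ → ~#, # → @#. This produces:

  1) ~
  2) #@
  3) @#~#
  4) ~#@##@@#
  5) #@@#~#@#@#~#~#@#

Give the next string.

@#~#~#@##@@#~#@#~#@##@@##@@#~#@#

Replace each of the 16 characters of #@@#~#@#@#~#~#@# in place — @# ~# ~# @# #@ @# ~# @# ~# @# #@ @# #@ @# ~# @# — and concatenate.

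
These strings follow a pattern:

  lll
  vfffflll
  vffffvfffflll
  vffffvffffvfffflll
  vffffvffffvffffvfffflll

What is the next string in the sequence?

vffffvffffvffffvffffvfffflll

Each term is the previous one with vffff prepended.
So the next term is vffff·vffffvffffvffffvfffflll.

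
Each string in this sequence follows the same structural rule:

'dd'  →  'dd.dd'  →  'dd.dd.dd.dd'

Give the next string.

s(k+1) = s(k)·.·s(k) — each term doubles the last with '.' between the halves.
So the next term is two copies of dd.dd.dd.dd with '.' between the halves.

dd.dd.dd.dd.dd.dd.dd.dd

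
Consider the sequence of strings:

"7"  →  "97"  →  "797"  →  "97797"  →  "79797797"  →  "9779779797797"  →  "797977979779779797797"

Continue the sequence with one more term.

9779779797797797977979779779797797

This is a Fibonacci-style word recurrence s(k) = s(k−2)·s(k−1): e.g. 7·97 = 797.
Continuing: 9779779797797 · 797977979779779797797 gives term 8.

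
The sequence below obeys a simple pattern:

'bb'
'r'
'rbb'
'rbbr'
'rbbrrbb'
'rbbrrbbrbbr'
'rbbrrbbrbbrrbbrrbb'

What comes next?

From term 3 onward, concatenate the last term with the second-to-last: r·bb = rbb, rbb·r = rbbr, …
The next term joins rbbrrbbrbbrrbbrrbb and rbbrrbbrbbr.

rbbrrbbrbbrrbbrrbbrbbrrbbrbbr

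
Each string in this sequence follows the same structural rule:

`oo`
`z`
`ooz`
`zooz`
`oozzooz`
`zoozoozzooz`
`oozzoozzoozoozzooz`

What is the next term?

zoozoozzoozoozzoozzoozoozzooz

This is a Fibonacci-style word recurrence s(k) = s(k−2)·s(k−1): e.g. oo·z = ooz.
So term 8 is zoozoozzooz·oozzoozzoozoozzooz.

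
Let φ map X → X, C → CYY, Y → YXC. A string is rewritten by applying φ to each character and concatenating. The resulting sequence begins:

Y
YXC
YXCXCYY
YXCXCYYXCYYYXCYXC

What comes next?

Rewriting the 17 symbols of YXCXCYYXCYYYXCYXC one by one yields YXC X CYY X CYY YXC YXC X CYY YXC YXC YXC X CYY YXC X CYY; concatenated:

YXCXCYYXCYYYXCYXCXCYYYXCYXCYXCXCYYYXCXCYY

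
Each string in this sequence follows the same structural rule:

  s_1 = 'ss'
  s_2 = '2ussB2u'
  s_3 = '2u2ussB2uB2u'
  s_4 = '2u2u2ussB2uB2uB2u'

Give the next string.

2u2u2u2ussB2uB2uB2uB2u

Each term wraps the previous one in 2u on the left and B2u on the right.
So the next term is 2u·2u2u2ussB2uB2uB2u·B2u.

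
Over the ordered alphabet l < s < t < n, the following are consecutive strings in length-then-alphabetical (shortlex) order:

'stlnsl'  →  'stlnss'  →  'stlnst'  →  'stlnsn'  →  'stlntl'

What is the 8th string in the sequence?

stlntn

Advancing 3 positions from stlntl through stlntl → stlnts → stlntt reaches term 8.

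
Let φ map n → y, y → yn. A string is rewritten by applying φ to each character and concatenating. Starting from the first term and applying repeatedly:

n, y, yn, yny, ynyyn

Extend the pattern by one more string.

Apply φ to ynyyn symbol by symbol: y→yn, n→y, y→yn, y→yn, n→y; joined: yn y yn yn y.

ynyynyny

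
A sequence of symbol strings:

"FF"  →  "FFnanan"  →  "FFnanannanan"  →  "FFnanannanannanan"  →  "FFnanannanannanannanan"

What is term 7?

FFnanannanannanannanannanannanan

The strings grow by a fixed suffix nanan each time.
From FFnanannanannanannanan, 2 further steps: FFnanannanannanannanan → FFnanannanannanannanannanan → (answer).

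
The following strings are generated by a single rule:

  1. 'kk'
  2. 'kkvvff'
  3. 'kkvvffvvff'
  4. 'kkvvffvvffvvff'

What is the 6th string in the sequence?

kkvvffvvffvvffvvffvvff

The strings grow by a fixed suffix vvff each time.
From kkvvffvvffvvff, 2 further steps: kkvvffvvffvvff → kkvvffvvffvvffvvff → (answer).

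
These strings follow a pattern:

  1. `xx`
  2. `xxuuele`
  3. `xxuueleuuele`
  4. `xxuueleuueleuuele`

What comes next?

xxuueleuueleuueleuuele

Each term is the previous one with uuele appended.
One more step from xxuueleuueleuuele gives the answer.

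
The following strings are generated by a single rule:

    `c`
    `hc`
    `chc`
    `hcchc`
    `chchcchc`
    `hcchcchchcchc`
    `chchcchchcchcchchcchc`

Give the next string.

hcchcchchcchcchchcchchcchcchchcchc

Each term (from the third on) is the two preceding terms concatenated in order: term 3 = c·hc = chc.
So term 8 is hcchcchchcchc·chchcchchcchcchchcchc.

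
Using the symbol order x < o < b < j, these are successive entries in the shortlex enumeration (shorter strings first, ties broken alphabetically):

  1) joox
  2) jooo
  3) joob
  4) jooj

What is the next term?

jobx

Find the rightmost character of jooj below j, bump it to the next letter, and reset everything to its right to x.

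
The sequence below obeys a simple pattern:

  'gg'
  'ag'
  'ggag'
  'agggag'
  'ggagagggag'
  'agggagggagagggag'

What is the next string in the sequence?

ggagagggagagggagggagagggag

This is a Fibonacci-style word recurrence s(k) = s(k−2)·s(k−1): e.g. gg·ag = ggag.
So term 7 is ggagagggag·agggagggagagggag.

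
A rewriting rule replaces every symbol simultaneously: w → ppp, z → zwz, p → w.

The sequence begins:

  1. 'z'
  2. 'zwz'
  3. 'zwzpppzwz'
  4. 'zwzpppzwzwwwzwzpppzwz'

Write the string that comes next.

φ(zwzpppzwzwwwzwzpppzwz) expands symbol-by-symbol to zwz ppp zwz w w w zwz ppp zwz ppp ppp ppp zwz ppp zwz w w w zwz ppp zwz; joining the 21 pieces gives the next term.

zwzpppzwzwwwzwzpppzwzpppppppppzwzpppzwzwwwzwzpppzwz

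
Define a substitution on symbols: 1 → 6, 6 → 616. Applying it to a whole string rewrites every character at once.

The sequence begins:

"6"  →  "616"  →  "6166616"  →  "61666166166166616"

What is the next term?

Replace each of the 17 characters of 61666166166166616 in place — 616 6 616 616 616 6 616 616 6 616 616 6 616 616 616 6 616 — and concatenate.

61666166166166616616661661666166166166616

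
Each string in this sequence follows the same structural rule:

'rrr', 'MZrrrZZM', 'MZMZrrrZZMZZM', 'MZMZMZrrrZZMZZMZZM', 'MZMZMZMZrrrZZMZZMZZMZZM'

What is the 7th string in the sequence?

MZMZMZMZMZMZrrrZZMZZMZZMZZMZZMZZM

Every step adds MZ to the front and ZZM to the end of the previous string.
From MZMZMZMZrrrZZMZZMZZMZZM, 2 further steps: MZMZMZMZrrrZZMZZMZZMZZM → MZMZMZMZMZrrrZZMZZMZZMZZMZZM → (answer).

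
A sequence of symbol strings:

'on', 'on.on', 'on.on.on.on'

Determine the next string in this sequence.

Each string is two copies of the previous one joined by '.'.
Doubling on.on.on.on with '.' between the halves:

on.on.on.on.on.on.on.on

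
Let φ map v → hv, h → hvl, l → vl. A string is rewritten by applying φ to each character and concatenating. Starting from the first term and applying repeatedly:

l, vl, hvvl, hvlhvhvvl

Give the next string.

Expanding hvlhvhvvl: h→hvl, v→hv, l→vl, h→hvl, v→hv, h→hvl, v→hv, v→hv, l→vl. Concatenated: hvl hv vl hvl hv hvl hv hv vl.

hvlhvvlhvlhvhvlhvhvvl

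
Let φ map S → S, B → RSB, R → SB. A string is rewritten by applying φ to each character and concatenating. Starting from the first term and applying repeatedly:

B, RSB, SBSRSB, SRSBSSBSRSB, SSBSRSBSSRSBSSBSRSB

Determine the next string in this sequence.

SSRSBSSBSRSBSSSBSRSBSSRSBSSBSRSB

φ(SSBSRSBSSRSBSSBSRSB) expands symbol-by-symbol to S S RSB S SB S RSB S S SB S RSB S S RSB S SB S RSB; joining the 19 pieces gives the next term.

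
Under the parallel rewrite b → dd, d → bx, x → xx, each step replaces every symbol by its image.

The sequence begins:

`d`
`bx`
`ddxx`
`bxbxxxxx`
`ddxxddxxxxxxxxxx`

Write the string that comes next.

bxbxxxxxbxbxxxxxxxxxxxxxxxxxxxxx

Applying the rule to each of the 16 symbols of ddxxddxxxxxxxxxx gives the pieces bx bx xx xx bx bx xx xx xx xx xx xx xx xx xx xx, which concatenate to the answer.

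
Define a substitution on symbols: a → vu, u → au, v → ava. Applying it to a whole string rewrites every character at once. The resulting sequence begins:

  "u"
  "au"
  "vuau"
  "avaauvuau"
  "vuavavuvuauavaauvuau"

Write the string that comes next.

φ(vuavavuvuauavaauvuau) expands symbol-by-symbol to ava au vu ava vu ava au ava au vu au vu ava vu vu au ava au vu au; joining the 20 pieces gives the next term.

avaauvuavavuavaauavaauvuauvuavavuvuauavaauvuau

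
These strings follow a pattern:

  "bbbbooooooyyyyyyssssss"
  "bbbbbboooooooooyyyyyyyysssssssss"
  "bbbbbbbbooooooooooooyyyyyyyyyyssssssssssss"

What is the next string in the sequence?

bbbbbbbbbboooooooooooooooyyyyyyyyyyyysssssssssssssss

Each string has the form b^{2n} o^{3n} y^{2n+2} s^{3n}, where the shown terms are n = 2, 3, 4.
For the next term, n = 5, so the run lengths are 10, 15, 12, 15.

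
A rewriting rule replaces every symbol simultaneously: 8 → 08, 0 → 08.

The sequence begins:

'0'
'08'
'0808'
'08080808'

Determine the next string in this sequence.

Apply φ to 08080808 symbol by symbol: 0→08, 8→08, 0→08, 8→08, 0→08, 8→08, 0→08, 8→08; joined: 08 08 08 08 08 08 08 08.

0808080808080808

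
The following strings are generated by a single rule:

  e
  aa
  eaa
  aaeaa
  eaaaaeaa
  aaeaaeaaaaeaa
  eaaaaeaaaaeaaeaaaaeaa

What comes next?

aaeaaeaaaaeaaeaaaaeaaaaeaaeaaaaeaa

This is a Fibonacci-style word recurrence s(k) = s(k−2)·s(k−1): e.g. e·aa = eaa.
The next term joins aaeaaeaaaaeaa and eaaaaeaaaaeaaeaaaaeaa.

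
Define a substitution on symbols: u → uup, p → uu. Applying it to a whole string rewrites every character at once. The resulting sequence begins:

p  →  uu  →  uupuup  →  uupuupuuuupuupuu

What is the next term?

φ(uupuupuuuupuupuu) expands symbol-by-symbol to uup uup uu uup uup uu uup uup uup uup uu uup uup uu uup uup; joining the 16 pieces gives the next term.

uupuupuuuupuupuuuupuupuupuupuuuupuupuuuupuup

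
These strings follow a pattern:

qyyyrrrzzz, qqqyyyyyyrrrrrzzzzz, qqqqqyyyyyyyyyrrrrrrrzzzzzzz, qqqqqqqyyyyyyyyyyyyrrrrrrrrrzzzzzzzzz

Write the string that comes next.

The n-th term is 2n-1 q's then 3n y's then 2n+1 r's then 2n+1 z's (n = 1, 2, …).
At n = 5 the blocks have lengths 9, 15, 11, 11.

qqqqqqqqqyyyyyyyyyyyyyyyrrrrrrrrrrrzzzzzzzzzzz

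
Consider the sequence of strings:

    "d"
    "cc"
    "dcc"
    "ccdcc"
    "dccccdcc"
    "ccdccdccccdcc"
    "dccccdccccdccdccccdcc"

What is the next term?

This is a Fibonacci-style word recurrence s(k) = s(k−2)·s(k−1): e.g. d·cc = dcc.
Continuing: ccdccdccccdcc · dccccdccccdccdccccdcc gives term 8.

ccdccdccccdccdccccdccccdccdccccdcc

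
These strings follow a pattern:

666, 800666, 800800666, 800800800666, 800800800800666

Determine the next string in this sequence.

800800800800800666

The strings grow by a fixed prefix 800 each time.
One more step from 800800800800666 gives the answer.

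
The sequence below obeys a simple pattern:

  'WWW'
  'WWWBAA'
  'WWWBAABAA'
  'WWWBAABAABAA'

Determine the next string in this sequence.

Each term is the previous one with BAA appended.
One more step from WWWBAABAABAA gives the answer.

WWWBAABAABAABAA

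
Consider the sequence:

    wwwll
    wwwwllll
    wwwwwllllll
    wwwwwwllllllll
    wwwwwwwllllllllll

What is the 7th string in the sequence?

wwwwwwwwwllllllllllllll

Reading off run lengths: w runs 3, 4, 5, 6, 7; l runs 2, 4, 6, 8, 10 — each is linear in n (n = 1, 2, …).
For term 7, n = 7, so the run lengths are 9, 14.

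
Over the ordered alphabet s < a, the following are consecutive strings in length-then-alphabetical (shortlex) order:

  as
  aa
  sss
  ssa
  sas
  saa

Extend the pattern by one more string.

Find the rightmost character of saa below a, bump it to the next letter, and reset everything to its right to s.

ass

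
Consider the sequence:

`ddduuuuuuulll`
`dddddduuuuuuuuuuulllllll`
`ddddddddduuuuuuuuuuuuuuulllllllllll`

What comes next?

dddddddddddduuuuuuuuuuuuuuuuuuulllllllllllllll

Term n consists of 3n d's, followed by 4n+3 u's, followed by 4n-1 l's (n = 1, 2, …).
For the next term, n = 4, so the run lengths are 12, 19, 15.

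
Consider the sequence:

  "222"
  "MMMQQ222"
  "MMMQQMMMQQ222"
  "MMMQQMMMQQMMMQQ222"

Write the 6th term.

MMMQQMMMQQMMMQQMMMQQMMMQQ222

Each term is the previous one with MMMQQ prepended.
From MMMQQMMMQQMMMQQ222, 2 further steps: MMMQQMMMQQMMMQQ222 → MMMQQMMMQQMMMQQMMMQQ222 → (answer).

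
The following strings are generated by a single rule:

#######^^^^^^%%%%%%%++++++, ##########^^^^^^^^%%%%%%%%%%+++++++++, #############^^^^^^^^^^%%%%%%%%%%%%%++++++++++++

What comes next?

Term n consists of 3n+1 #'s, followed by 2n+2 ^'s, followed by 3n+1 %'s, followed by 3n +'s, where the shown terms are n = 2, 3, 4.
For the next term, n = 5, so the run lengths are 16, 12, 16, 15.

################^^^^^^^^^^^^%%%%%%%%%%%%%%%%+++++++++++++++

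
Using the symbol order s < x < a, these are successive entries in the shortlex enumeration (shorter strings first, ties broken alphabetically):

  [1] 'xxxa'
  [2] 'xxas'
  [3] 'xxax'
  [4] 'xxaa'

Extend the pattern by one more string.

The successor of xxaa increments the rightmost position that isn't already a and resets every position after it to s.

xass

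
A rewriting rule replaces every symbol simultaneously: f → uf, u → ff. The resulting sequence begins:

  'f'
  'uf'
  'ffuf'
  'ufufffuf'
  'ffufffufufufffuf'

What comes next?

Rewriting the 16 symbols of ffufffufufufffuf one by one yields uf uf ff uf uf uf ff uf ff uf ff uf uf uf ff uf; concatenated:

ufufffufufufffufffufffufufufffuf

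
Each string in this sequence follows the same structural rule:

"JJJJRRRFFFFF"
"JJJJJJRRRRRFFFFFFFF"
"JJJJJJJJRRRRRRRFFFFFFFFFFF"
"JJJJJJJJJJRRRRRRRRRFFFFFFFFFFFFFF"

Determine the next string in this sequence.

Each string has the form J^{2n+2} R^{2n+1} F^{3n+2} (n = 1, 2, …).
For the next term, n = 5, so the run lengths are 12, 11, 17.

JJJJJJJJJJJJRRRRRRRRRRRFFFFFFFFFFFFFFFFF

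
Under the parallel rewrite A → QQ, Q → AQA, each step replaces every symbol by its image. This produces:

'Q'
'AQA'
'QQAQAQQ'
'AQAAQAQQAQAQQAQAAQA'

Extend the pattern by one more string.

Rewriting the 19 symbols of AQAAQAQQAQAQQAQAAQA one by one yields QQ AQA QQ QQ AQA QQ AQA AQA QQ AQA QQ AQA AQA QQ AQA QQ QQ AQA QQ; concatenated:

QQAQAQQQQAQAQQAQAAQAQQAQAQQAQAAQAQQAQAQQQQAQAQQ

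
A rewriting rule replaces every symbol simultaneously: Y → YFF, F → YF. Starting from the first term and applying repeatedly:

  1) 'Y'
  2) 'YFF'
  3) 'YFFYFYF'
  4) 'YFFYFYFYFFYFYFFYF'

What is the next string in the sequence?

φ(YFFYFYFYFFYFYFFYF) expands symbol-by-symbol to YFF YF YF YFF YF YFF YF YFF YF YF YFF YF YFF YF YF YFF YF; joining the 17 pieces gives the next term.

YFFYFYFYFFYFYFFYFYFFYFYFYFFYFYFFYFYFYFFYF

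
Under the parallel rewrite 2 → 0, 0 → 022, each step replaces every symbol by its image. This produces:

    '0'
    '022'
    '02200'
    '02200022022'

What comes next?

Rewriting each symbol of 02200022022: 0→022, 2→0, 2→0, 0→022, 0→022, 0→022, 2→0, 2→0, 0→022, 2→0, 2→0, which concatenates to 022 0 0 022 022 022 0 0 022 0 0.

022000220220220002200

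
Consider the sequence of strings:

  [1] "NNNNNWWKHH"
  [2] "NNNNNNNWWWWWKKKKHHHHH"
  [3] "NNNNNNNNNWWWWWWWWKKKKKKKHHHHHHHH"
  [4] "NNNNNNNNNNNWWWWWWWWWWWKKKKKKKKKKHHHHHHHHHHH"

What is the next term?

Term n consists of 2n+3 N's, followed by 3n-1 W's, followed by 3n-2 K's, followed by 3n-1 H's (n = 1, 2, …).
At n = 5 the blocks have lengths 13, 14, 13, 14.

NNNNNNNNNNNNNWWWWWWWWWWWWWWKKKKKKKKKKKKKHHHHHHHHHHHHHH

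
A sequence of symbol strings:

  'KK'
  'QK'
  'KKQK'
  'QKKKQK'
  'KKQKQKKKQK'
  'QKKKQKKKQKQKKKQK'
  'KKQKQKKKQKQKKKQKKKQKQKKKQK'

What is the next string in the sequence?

From term 3 onward, concatenate the second-to-last term with the last: KK·QK = KKQK, QK·KKQK = QKKKQK, …
So term 8 is QKKKQKKKQKQKKKQK·KKQKQKKKQKQKKKQKKKQKQKKKQK.

QKKKQKKKQKQKKKQKKKQKQKKKQKQKKKQKKKQKQKKKQK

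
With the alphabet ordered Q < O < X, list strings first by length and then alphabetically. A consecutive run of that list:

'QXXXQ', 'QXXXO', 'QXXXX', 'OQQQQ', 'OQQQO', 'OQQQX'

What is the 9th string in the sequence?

Continuing the enumeration 3 steps past OQQQX: OQQQX → OQQOQ → OQQOO → (answer).

OQQOX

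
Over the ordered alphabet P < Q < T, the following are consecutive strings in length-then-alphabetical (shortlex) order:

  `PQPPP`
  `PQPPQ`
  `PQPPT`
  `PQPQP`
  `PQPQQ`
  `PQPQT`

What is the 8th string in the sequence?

PQPTQ

Advancing 2 positions from PQPQT through PQPQT → PQPTP reaches term 8.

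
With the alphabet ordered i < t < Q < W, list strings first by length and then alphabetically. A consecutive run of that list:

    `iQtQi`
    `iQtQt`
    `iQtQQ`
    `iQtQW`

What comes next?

iQtWi

Find the rightmost character of iQtQW below W, bump it to the next letter, and reset everything to its right to i.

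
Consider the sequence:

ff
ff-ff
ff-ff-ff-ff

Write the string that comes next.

s(k+1) = s(k)·-·s(k) — each term doubles the last with '-' between the halves.
Doubling ff-ff-ff-ff with '-' between the halves:

ff-ff-ff-ff-ff-ff-ff-ff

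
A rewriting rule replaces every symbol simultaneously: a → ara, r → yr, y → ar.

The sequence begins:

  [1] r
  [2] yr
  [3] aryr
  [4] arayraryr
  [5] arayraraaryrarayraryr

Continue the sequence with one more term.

arayraraaryrarayraraarayraryrarayraraaryrarayraryr

φ(arayraraaryrarayraryr) expands symbol-by-symbol to ara yr ara ar yr ara yr ara ara yr ar yr ara yr ara ar yr ara yr ar yr; joining the 21 pieces gives the next term.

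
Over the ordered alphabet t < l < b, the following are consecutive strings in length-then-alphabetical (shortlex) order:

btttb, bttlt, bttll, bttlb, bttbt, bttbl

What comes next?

The successor of bttbl increments the rightmost position that isn't already b and resets every position after it to t.

bttbb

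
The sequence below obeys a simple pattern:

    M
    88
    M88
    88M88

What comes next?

M8888M88

From term 3 onward, concatenate the second-to-last term with the last: M·88 = M88, 88·M88 = 88M88, …
So term 5 is M88·88M88.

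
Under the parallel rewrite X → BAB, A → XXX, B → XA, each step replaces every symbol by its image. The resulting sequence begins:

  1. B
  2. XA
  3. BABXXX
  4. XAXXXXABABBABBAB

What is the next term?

BABXXXBABBABBABBABXXXXAXXXXAXAXXXXAXAXXXXA

φ(XAXXXXABABBABBAB) expands symbol-by-symbol to BAB XXX BAB BAB BAB BAB XXX XA XXX XA XA XXX XA XA XXX XA; joining the 16 pieces gives the next term.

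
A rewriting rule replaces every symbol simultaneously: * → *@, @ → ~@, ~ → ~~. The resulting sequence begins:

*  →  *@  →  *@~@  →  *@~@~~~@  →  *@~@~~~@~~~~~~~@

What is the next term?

*@~@~~~@~~~~~~~@~~~~~~~~~~~~~~~@

Replace each of the 16 characters of *@~@~~~@~~~~~~~@ in place — *@ ~@ ~~ ~@ ~~ ~~ ~~ ~@ ~~ ~~ ~~ ~~ ~~ ~~ ~~ ~@ — and concatenate.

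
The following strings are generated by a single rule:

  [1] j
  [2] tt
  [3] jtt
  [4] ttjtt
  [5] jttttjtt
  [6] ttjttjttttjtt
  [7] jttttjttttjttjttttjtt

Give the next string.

Each term (from the third on) is the two preceding terms concatenated in order: term 3 = j·tt = jtt.
Continuing: ttjttjttttjtt · jttttjttttjttjttttjtt gives term 8.

ttjttjttttjttjttttjttttjttjttttjtt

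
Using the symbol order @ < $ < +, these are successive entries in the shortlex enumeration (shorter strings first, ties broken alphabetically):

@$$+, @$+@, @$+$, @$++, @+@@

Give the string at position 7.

Advancing 2 positions from @+@@ through @+@@ → @+@$ reaches term 7.

@+@+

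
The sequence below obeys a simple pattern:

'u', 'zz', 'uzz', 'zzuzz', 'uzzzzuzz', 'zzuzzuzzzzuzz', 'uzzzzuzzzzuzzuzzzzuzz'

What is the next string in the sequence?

From term 3 onward, concatenate the second-to-last term with the last: u·zz = uzz, zz·uzz = zzuzz, …
The next term joins zzuzzuzzzzuzz and uzzzzuzzzzuzzuzzzzuzz.

zzuzzuzzzzuzzuzzzzuzzzzuzzuzzzzuzz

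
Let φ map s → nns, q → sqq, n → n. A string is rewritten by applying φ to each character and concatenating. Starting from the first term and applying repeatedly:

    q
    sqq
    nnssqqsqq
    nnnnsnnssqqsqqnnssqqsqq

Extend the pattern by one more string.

Replace each of the 23 characters of nnnnsnnssqqsqqnnssqqsqq in place — n n n n nns n n nns nns sqq sqq nns sqq sqq n n nns nns sqq sqq nns sqq sqq — and concatenate.

nnnnnnsnnnnsnnssqqsqqnnssqqsqqnnnnsnnssqqsqqnnssqqsqq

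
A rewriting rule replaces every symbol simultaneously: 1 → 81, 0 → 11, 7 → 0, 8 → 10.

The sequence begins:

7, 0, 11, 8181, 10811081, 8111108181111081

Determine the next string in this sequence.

Rewriting the 16 symbols of 8111108181111081 one by one yields 10 81 81 81 81 11 10 81 10 81 81 81 81 11 10 81; concatenated:

10818181811110811081818181111081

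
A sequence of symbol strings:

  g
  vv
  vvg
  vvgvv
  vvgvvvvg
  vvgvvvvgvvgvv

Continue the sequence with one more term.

From term 3 onward, concatenate the last term with the second-to-last: vv·g = vvg, vvg·vv = vvgvv, …
Continuing: vvgvvvvgvvgvv · vvgvvvvg gives term 7.

vvgvvvvgvvgvvvvgvvvvg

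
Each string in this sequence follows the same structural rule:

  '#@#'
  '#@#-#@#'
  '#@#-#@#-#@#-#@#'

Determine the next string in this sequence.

s(k+1) = s(k)·-·s(k) — each term doubles the last with '-' between the halves.
Doubling #@#-#@#-#@#-#@# with '-' between the halves:

#@#-#@#-#@#-#@#-#@#-#@#-#@#-#@#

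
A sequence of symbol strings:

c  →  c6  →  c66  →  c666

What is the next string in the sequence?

Every step adds 6 to the end: s(k+1) = s(k)·6.
Applying this once more to c666:

c6666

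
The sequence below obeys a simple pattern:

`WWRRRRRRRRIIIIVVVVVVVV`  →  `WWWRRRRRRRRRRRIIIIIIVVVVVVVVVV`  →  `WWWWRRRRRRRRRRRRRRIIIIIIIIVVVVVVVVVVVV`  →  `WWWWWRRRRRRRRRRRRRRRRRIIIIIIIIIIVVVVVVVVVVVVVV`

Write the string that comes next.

WWWWWWRRRRRRRRRRRRRRRRRRRRIIIIIIIIIIIIVVVVVVVVVVVVVVVV

Each string has the form W^{n-1} R^{3n-1} I^{2n-2} V^{2n+2}, where the shown terms are n = 3, 4, 5, 6.
For the next term, n = 7, so the run lengths are 6, 20, 12, 16.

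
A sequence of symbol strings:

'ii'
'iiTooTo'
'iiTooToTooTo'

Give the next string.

iiTooToTooToTooTo

Each term is the previous one with TooTo appended.
One more step from iiTooToTooTo gives the answer.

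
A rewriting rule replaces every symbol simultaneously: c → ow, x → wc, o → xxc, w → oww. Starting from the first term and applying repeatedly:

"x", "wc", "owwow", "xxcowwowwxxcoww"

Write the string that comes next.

Rewriting the 15 symbols of xxcowwowwxxcoww one by one yields wc wc ow xxc oww oww xxc oww oww wc wc ow xxc oww oww; concatenated:

wcwcowxxcowwowwxxcowwowwwcwcowxxcowwoww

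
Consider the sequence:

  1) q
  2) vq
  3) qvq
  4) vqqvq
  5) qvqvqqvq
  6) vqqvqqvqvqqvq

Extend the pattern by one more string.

qvqvqqvqvqqvqqvqvqqvq

Each term (from the third on) is the two preceding terms concatenated in order: term 3 = q·vq = qvq.
Continuing: qvqvqqvq · vqqvqqvqvqqvq gives term 7.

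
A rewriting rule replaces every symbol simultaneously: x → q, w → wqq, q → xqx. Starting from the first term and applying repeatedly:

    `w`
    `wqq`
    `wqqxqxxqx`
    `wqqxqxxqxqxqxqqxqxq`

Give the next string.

wqqxqxxqxqxqxqqxqxqxqxqxqxqxqxxqxqxqxqxqx

φ(wqqxqxxqxqxqxqqxqxq) expands symbol-by-symbol to wqq xqx xqx q xqx q q xqx q xqx q xqx q xqx xqx q xqx q xqx; joining the 19 pieces gives the next term.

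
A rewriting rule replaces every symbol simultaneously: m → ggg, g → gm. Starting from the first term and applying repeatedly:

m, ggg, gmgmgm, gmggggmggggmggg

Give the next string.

gmggggmgmgmgmggggmgmgmgmggggmgmgm

Applying the rule to each of the 15 symbols of gmggggmggggmggg gives the pieces gm ggg gm gm gm gm ggg gm gm gm gm ggg gm gm gm, which concatenate to the answer.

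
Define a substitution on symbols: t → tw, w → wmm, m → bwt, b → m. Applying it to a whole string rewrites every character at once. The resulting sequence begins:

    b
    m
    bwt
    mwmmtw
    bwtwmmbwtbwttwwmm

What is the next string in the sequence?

mwmmtwwmmbwtbwtmwmmtwmwmmtwtwwmmwmmbwtbwt

Applying the rule to each of the 17 symbols of bwtwmmbwtbwttwwmm gives the pieces m wmm tw wmm bwt bwt m wmm tw m wmm tw tw wmm wmm bwt bwt, which concatenate to the answer.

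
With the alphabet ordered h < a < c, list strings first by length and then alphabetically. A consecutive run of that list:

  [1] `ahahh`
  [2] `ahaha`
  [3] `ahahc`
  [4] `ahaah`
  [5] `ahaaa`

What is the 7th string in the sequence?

ahach

Advancing 2 positions from ahaaa through ahaaa → ahaac reaches term 7.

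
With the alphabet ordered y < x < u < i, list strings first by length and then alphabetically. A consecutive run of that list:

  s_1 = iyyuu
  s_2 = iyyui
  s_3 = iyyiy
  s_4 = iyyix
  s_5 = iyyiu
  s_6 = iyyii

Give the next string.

Find the rightmost character of iyyii below i, bump it to the next letter, and reset everything to its right to y.

iyxyy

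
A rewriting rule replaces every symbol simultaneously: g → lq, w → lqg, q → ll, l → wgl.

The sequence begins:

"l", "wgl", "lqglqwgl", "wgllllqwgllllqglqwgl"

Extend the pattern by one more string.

lqglqwglwglwglwgllllqglqwglwglwglwgllllqwgllllqglqwgl

φ(wgllllqwgllllqglqwgl) expands symbol-by-symbol to lqg lq wgl wgl wgl wgl ll lqg lq wgl wgl wgl wgl ll lq wgl ll lqg lq wgl; joining the 20 pieces gives the next term.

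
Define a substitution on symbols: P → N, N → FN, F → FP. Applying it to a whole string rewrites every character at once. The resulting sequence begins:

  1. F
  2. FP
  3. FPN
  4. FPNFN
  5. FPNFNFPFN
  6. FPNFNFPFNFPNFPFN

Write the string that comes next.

Rewriting the 16 symbols of FPNFNFPFNFPNFPFN one by one yields FP N FN FP FN FP N FP FN FP N FN FP N FP FN; concatenated:

FPNFNFPFNFPNFPFNFPNFNFPNFPFN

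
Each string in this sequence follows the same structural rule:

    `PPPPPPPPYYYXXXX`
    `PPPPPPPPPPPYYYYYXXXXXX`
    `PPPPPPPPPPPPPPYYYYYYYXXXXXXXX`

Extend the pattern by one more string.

Term n consists of 3n+2 P's, followed by 2n-1 Y's, followed by 2n X's, where the shown terms are n = 2, 3, 4.
At n = 5 the blocks have lengths 17, 9, 10.

PPPPPPPPPPPPPPPPPYYYYYYYYYXXXXXXXXXX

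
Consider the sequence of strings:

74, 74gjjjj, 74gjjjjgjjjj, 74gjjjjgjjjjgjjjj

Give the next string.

74gjjjjgjjjjgjjjjgjjjj

Every step adds gjjjj to the end: s(k+1) = s(k)·gjjjj.
So the next term is 74gjjjjgjjjjgjjjj·gjjjj.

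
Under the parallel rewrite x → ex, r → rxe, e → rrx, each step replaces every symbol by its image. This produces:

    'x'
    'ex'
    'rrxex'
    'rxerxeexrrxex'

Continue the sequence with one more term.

rxeexrrxrxeexrrxrrxexrxerxeexrrxex

Applying the rule to each of the 13 symbols of rxerxeexrrxex gives the pieces rxe ex rrx rxe ex rrx rrx ex rxe rxe ex rrx ex, which concatenate to the answer.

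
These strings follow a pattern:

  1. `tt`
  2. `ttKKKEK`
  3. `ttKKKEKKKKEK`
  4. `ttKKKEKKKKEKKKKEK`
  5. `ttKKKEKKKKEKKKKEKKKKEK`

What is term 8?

Every step adds KKKEK to the end: s(k+1) = s(k)·KKKEK.
From ttKKKEKKKKEKKKKEKKKKEK, 3 further steps: ttKKKEKKKKEKKKKEKKKKEK → ttKKKEKKKKEKKKKEKKKKEKKKKEK → ttKKKEKKKKEKKKKEKKKKEKKKKEKKKKEK → (answer).

ttKKKEKKKKEKKKKEKKKKEKKKKEKKKKEKKKKEK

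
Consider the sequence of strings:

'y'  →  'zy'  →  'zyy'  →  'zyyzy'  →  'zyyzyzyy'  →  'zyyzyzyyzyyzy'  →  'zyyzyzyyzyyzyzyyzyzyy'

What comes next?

zyyzyzyyzyyzyzyyzyzyyzyyzyzyyzyyzy

From term 3 onward, concatenate the last term with the second-to-last: zy·y = zyy, zyy·zy = zyyzy, …
The next term joins zyyzyzyyzyyzyzyyzyzyy and zyyzyzyyzyyzy.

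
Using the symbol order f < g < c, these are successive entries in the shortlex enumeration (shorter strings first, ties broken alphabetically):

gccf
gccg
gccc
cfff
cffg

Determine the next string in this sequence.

The successor of cffg increments the rightmost position that isn't already c and resets every position after it to f.

cffc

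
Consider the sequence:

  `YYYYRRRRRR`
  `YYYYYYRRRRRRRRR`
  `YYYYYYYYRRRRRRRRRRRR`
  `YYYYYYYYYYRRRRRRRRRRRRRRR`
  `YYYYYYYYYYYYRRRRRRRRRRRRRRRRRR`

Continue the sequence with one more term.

YYYYYYYYYYYYYYRRRRRRRRRRRRRRRRRRRRR

Term n consists of 2n Y's, followed by 3n R's, where the shown terms are n = 2, 3, 4, 5, 6.
Setting n = 7 gives 14, 21 characters in each block.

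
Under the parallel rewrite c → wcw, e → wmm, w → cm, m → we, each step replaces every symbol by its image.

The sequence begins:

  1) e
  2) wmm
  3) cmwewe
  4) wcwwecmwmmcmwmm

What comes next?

cmwcwcmcmwmmwcwwecmwewewcwwecmwewe

Replace each of the 15 characters of wcwwecmwmmcmwmm in place — cm wcw cm cm wmm wcw we cm we we wcw we cm we we — and concatenate.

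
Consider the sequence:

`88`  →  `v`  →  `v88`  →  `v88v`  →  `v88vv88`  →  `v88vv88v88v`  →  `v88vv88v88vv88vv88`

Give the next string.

v88vv88v88vv88vv88v88vv88v88v

From term 3 onward, concatenate the last term with the second-to-last: v·88 = v88, v88·v = v88v, …
The next term joins v88vv88v88vv88vv88 and v88vv88v88v.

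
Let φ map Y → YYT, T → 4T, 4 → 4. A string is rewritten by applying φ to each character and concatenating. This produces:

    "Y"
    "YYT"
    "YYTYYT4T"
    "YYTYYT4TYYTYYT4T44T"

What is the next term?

YYTYYT4TYYTYYT4T44TYYTYYT4TYYTYYT4T44T444T

Replace each of the 19 characters of YYTYYT4TYYTYYT4T44T in place — YYT YYT 4T YYT YYT 4T 4 4T YYT YYT 4T YYT YYT 4T 4 4T 4 4 4T — and concatenate.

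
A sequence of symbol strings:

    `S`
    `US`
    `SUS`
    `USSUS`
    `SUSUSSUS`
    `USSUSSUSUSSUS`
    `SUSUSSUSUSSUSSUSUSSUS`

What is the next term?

USSUSSUSUSSUSSUSUSSUSUSSUSSUSUSSUS

This is a Fibonacci-style word recurrence s(k) = s(k−2)·s(k−1): e.g. S·US = SUS.
Continuing: USSUSSUSUSSUS · SUSUSSUSUSSUSSUSUSSUS gives term 8.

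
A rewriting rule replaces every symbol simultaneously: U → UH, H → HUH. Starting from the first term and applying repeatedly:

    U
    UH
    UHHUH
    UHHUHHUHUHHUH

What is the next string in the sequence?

UHHUHHUHUHHUHHUHUHHUHUHHUHHUHUHHUH

Applying the rule to each of the 13 symbols of UHHUHHUHUHHUH gives the pieces UH HUH HUH UH HUH HUH UH HUH UH HUH HUH UH HUH, which concatenate to the answer.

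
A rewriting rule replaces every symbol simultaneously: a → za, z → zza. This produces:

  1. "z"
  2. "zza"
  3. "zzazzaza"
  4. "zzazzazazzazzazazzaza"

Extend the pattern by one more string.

φ(zzazzazazzazzazazzaza) expands symbol-by-symbol to zza zza za zza zza za zza za zza zza za zza zza za zza za zza zza za zza za; joining the 21 pieces gives the next term.

zzazzazazzazzazazzazazzazzazazzazzazazzazazzazzazazzaza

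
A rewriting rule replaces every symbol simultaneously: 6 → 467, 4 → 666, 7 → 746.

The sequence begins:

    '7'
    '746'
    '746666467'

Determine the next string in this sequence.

Apply φ to 746666467 symbol by symbol: 7→746, 4→666, 6→467, 6→467, 6→467, 6→467, 4→666, 6→467, 7→746; joined: 746 666 467 467 467 467 666 467 746.

746666467467467467666467746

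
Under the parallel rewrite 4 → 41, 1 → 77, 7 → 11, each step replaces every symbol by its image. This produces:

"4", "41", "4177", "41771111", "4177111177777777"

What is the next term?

Rewriting the 16 symbols of 4177111177777777 one by one yields 41 77 11 11 77 77 77 77 11 11 11 11 11 11 11 11; concatenated:

41771111777777771111111111111111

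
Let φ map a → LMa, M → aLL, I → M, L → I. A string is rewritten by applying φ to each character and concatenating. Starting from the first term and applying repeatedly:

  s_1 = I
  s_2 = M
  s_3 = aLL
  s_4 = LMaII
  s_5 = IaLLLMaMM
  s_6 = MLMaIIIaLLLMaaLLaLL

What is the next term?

aLLIaLLLMaMMMLMaIIIaLLLMaLMaIILMaII

Replace each of the 19 characters of MLMaIIIaLLLMaaLLaLL in place — aLL I aLL LMa M M M LMa I I I aLL LMa LMa I I LMa I I — and concatenate.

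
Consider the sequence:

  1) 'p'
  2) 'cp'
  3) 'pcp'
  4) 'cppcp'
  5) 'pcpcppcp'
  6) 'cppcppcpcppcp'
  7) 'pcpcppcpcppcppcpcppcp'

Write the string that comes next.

cppcppcpcppcppcpcppcpcppcppcpcppcp

This is a Fibonacci-style word recurrence s(k) = s(k−2)·s(k−1): e.g. p·cp = pcp.
Continuing: cppcppcpcppcp · pcpcppcpcppcppcpcppcp gives term 8.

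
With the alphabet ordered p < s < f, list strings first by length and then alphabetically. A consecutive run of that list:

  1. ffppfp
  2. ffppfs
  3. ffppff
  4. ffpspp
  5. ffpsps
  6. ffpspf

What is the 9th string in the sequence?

Advancing 3 positions from ffpspf through ffpspf → ffpssp → ffpsss reaches term 9.

ffpssf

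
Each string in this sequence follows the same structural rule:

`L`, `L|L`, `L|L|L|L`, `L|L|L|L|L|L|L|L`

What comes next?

Each string is two copies of the previous one joined by '|'.
Doubling L|L|L|L|L|L|L|L with '|' between the halves:

L|L|L|L|L|L|L|L|L|L|L|L|L|L|L|L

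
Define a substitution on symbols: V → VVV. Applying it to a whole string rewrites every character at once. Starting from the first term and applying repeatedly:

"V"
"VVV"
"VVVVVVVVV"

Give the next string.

VVVVVVVVVVVVVVVVVVVVVVVVVVV

Apply φ to VVVVVVVVV symbol by symbol: V→VVV, V→VVV, V→VVV, V→VVV, V→VVV, V→VVV, V→VVV, V→VVV, V→VVV; joined: VVV VVV VVV VVV VVV VVV VVV VVV VVV.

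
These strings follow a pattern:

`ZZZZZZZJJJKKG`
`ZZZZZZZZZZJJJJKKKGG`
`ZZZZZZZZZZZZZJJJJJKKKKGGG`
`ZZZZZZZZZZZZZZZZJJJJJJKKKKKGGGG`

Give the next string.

The n-th term is 3n+1 Z's then n+1 J's then n K's then n-1 G's, where the shown terms are n = 2, 3, 4, 5.
Setting n = 6 gives 19, 7, 6, 5 characters in each block.

ZZZZZZZZZZZZZZZZZZZJJJJJJJKKKKKKGGGGG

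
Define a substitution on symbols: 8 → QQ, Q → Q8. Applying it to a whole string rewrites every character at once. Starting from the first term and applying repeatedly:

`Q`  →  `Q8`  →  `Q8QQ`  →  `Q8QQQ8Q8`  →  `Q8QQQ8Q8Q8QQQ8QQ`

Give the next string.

Q8QQQ8Q8Q8QQQ8QQQ8QQQ8Q8Q8QQQ8Q8

Applying the rule to each of the 16 symbols of Q8QQQ8Q8Q8QQQ8QQ gives the pieces Q8 QQ Q8 Q8 Q8 QQ Q8 QQ Q8 QQ Q8 Q8 Q8 QQ Q8 Q8, which concatenate to the answer.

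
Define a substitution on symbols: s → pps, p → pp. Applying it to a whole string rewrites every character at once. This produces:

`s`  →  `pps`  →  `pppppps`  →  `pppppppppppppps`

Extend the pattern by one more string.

Rewriting the 15 symbols of pppppppppppppps one by one yields pp pp pp pp pp pp pp pp pp pp pp pp pp pp pps; concatenated:

pppppppppppppppppppppppppppppps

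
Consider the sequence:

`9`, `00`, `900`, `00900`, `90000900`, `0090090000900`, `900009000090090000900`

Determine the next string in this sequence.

0090090000900900009000090090000900

This is a Fibonacci-style word recurrence s(k) = s(k−2)·s(k−1): e.g. 9·00 = 900.
So term 8 is 0090090000900·900009000090090000900.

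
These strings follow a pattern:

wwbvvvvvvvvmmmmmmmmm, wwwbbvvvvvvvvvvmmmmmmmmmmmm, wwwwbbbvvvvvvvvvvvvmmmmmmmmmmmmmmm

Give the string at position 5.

wwwwwwbbbbbvvvvvvvvvvvvvvvvmmmmmmmmmmmmmmmmmmmmm

Term n consists of n-1 w's, followed by n-2 b's, followed by 2n+2 v's, followed by 3n m's, where the shown terms are n = 3, 4, 5.
Setting n = 7 gives 6, 5, 16, 21 characters in each block.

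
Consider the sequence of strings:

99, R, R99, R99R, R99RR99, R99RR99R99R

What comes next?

R99RR99R99RR99RR99

From term 3 onward, concatenate the last term with the second-to-last: R·99 = R99, R99·R = R99R, …
The next term joins R99RR99R99R and R99RR99.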